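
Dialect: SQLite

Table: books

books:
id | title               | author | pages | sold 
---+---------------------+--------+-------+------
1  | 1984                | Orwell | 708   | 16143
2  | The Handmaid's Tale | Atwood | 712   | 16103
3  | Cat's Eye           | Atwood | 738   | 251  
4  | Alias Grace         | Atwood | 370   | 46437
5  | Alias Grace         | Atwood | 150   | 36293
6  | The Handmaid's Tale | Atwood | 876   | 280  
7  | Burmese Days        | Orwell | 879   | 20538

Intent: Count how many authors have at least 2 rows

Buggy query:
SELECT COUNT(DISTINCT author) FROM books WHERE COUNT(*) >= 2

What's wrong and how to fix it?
Bug: COUNT(*) cannot appear in WHERE; the per-group count doesn't exist yet

Fix: Group first with HAVING COUNT(*) >= 2, then COUNT the resulting groups

Corrected query:
SELECT COUNT(*) FROM (SELECT author FROM books GROUP BY author HAVING COUNT(*) >= 2)

Result:
COUNT(*)
--------
2       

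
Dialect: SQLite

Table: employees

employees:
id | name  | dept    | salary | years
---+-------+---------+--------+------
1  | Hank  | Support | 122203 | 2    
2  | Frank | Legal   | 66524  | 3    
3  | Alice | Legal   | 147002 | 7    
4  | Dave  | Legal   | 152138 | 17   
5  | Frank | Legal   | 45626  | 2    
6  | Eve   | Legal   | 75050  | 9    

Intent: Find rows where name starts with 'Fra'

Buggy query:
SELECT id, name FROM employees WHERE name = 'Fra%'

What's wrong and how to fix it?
Bug: '=' compares the literal string including the % character; pattern matching needs LIKE

Fix: Replace '=' with LIKE so 'Fra%' is treated as a pattern

Corrected query:
SELECT id, name FROM employees WHERE name LIKE 'Fra%'

Result:
id | name 
---+------
2  | Frank
5  | Frank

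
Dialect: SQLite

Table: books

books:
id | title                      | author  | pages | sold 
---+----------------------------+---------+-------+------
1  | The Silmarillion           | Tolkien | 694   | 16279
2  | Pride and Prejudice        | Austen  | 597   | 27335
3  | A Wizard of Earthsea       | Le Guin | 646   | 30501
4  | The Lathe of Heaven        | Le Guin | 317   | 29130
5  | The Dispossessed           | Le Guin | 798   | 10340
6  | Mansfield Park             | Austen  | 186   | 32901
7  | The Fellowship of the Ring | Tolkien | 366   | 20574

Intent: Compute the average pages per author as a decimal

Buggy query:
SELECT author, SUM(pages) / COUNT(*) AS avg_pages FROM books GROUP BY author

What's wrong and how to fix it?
Bug: Both operands are integers, so '/' performs integer division and truncates

Fix: Cast one side to REAL so the division keeps the fractional part

Corrected query:
SELECT author, SUM(pages) * 1.0 / COUNT(*) AS avg_pages FROM books GROUP BY author

Result:
author  | avg_pages
--------+----------
Austen  | 391.5    
Le Guin | 587      
Tolkien | 530      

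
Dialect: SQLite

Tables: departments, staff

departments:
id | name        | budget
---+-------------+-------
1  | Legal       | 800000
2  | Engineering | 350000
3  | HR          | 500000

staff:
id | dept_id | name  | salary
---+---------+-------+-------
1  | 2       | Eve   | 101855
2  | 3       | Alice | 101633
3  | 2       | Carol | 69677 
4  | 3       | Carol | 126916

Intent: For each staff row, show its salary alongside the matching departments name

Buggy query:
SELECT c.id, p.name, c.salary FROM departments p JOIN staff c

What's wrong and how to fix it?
Bug: Missing join condition: each staff row is matched to all departments rows instead of just its own

Fix: Add ON c.dept_id = p.id to the JOIN

Corrected query:
SELECT c.id, p.name, c.salary FROM departments p JOIN staff c ON c.dept_id = p.id

Result:
id | name        | salary
---+-------------+-------
1  | Engineering | 101855
2  | HR          | 101633
3  | Engineering | 69677 
4  | HR          | 126916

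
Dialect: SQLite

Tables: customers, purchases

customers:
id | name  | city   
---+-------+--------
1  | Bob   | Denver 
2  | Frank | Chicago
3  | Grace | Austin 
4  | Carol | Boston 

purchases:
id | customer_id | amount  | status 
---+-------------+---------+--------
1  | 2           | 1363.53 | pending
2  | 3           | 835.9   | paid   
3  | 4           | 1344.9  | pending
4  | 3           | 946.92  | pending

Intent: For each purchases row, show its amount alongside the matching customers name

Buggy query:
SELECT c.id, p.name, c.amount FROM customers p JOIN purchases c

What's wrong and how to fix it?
Bug: Missing join condition: each purchases row is matched to all customers rows instead of just its own

Fix: Specify the join condition linking the foreign key to the parent id

Corrected query:
SELECT c.id, p.name, c.amount FROM customers p JOIN purchases c ON c.customer_id = p.id

Result:
id | name  | amount 
---+-------+--------
1  | Frank | 1363.53
2  | Grace | 835.9  
3  | Carol | 1344.9 
4  | Grace | 946.92 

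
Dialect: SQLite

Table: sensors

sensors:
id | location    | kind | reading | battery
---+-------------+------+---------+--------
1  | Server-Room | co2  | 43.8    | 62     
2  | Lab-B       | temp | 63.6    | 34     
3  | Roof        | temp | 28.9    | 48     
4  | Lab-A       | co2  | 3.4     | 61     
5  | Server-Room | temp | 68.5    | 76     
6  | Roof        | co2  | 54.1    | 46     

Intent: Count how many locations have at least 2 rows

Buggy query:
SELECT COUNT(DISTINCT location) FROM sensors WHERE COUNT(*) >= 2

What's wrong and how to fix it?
Bug: COUNT(*) cannot appear in WHERE; the per-group count doesn't exist yet

Fix: Use a subquery that GROUPs and filters with HAVING, then count its rows

Corrected query:
SELECT COUNT(*) FROM (SELECT location FROM sensors GROUP BY location HAVING COUNT(*) >= 2)

Result:
COUNT(*)
--------
2       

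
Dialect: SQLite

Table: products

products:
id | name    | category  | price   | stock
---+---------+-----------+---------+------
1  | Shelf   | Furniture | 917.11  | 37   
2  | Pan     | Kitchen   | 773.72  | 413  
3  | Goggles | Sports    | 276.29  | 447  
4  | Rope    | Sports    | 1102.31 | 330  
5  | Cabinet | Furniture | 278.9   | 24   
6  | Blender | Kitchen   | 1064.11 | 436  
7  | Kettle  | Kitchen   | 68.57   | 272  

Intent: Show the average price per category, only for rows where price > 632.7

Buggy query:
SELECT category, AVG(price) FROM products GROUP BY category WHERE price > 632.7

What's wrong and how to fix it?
Bug: WHERE cannot follow GROUP BY

Fix: Move the WHERE clause before GROUP BY

Corrected query:
SELECT category, AVG(price) FROM products WHERE price > 632.7 GROUP BY category

Result:
category  | AVG(price)
----------+-----------
Furniture | 917.11    
Kitchen   | 918.915   
Sports    | 1102.31   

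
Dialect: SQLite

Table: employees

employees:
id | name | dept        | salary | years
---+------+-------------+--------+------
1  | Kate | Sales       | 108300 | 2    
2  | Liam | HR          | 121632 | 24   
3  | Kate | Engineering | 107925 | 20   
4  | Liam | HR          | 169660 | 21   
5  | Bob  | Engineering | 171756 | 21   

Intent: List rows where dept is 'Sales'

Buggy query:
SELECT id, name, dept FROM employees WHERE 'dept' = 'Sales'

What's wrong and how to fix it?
Bug: Single quotes denote string literals in SQL; the column name is being compared as a constant string

Fix: Reference the column as dept without single quotes

Corrected query:
SELECT id, name, dept FROM employees WHERE dept = 'Sales'

Result:
id | name | dept 
---+------+------
1  | Kate | Sales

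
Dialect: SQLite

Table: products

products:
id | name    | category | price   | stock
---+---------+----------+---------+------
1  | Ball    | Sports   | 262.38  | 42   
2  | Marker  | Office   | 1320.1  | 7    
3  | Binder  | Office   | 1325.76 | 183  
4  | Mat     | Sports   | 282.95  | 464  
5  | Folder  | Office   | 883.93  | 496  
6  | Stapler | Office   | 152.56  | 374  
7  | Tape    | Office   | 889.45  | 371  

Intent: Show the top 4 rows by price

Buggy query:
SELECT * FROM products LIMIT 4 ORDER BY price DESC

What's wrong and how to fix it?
Bug: ORDER BY cannot follow LIMIT; LIMIT is the final clause

Fix: Sort with ORDER BY, then apply LIMIT

Corrected query:
SELECT * FROM products ORDER BY price DESC LIMIT 4

Result:
id | name   | category | price   | stock
---+--------+----------+---------+------
3  | Binder | Office   | 1325.76 | 183  
2  | Marker | Office   | 1320.1  | 7    
7  | Tape   | Office   | 889.45  | 371  
5  | Folder | Office   | 883.93  | 496  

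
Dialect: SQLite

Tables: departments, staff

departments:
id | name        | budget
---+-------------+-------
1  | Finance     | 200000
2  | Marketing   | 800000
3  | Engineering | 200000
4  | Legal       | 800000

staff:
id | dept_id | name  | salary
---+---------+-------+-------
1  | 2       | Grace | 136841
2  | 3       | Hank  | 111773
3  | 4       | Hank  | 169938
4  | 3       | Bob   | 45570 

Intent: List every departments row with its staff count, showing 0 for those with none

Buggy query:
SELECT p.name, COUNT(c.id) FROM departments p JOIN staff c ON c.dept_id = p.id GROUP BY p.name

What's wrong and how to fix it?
Bug: An inner join excludes parents with zero children

Fix: Use LEFT JOIN so parents without children still appear (COUNT(c.id) gives 0)

Corrected query:
SELECT p.name, COUNT(c.id) FROM departments p LEFT JOIN staff c ON c.dept_id = p.id GROUP BY p.name

Result:
name        | COUNT(c.id)
------------+------------
Engineering | 2          
Finance     | 0          
Legal       | 1          
Marketing   | 1          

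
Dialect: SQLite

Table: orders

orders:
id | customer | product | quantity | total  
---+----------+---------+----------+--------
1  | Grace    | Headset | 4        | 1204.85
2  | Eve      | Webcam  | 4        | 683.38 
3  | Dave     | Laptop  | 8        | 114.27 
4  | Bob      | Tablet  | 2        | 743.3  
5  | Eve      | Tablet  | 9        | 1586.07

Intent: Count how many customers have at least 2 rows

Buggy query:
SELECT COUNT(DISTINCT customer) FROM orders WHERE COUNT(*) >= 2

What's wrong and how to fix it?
Bug: COUNT(*) cannot appear in WHERE; the per-group count doesn't exist yet

Fix: Use a subquery that GROUPs and filters with HAVING, then count its rows

Corrected query:
SELECT COUNT(*) FROM (SELECT customer FROM orders GROUP BY customer HAVING COUNT(*) >= 2)

Result:
COUNT(*)
--------
1       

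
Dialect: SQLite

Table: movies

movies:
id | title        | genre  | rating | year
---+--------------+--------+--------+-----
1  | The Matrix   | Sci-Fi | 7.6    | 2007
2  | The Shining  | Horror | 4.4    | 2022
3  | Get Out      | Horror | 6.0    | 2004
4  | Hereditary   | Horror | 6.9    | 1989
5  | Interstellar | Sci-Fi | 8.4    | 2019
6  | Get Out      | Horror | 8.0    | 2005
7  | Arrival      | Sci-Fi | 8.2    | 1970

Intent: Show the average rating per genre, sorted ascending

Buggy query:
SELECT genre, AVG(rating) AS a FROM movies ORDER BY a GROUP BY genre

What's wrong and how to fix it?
Bug: ORDER BY appears before GROUP BY; SQL clause order requires GROUP BY first

Fix: Reorder: SELECT … FROM … GROUP BY … ORDER BY …

Corrected query:
SELECT genre, AVG(rating) AS a FROM movies GROUP BY genre ORDER BY a

Result:
genre  | a       
-------+---------
Horror | 6.325   
Sci-Fi | 8.066667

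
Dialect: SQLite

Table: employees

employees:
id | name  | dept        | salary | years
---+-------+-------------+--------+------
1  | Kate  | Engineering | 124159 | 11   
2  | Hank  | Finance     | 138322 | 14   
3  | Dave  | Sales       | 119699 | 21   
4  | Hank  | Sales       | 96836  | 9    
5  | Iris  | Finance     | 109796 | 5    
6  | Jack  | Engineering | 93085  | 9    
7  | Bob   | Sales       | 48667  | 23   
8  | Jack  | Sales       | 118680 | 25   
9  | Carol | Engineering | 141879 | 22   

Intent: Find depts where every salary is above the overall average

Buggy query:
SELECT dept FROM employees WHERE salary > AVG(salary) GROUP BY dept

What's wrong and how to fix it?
Bug: AVG() is an aggregate; it can't sit directly in WHERE

Fix: Compute the overall average in a scalar subquery and compare each group's MIN against it in HAVING

Corrected query:
SELECT dept FROM employees GROUP BY dept HAVING MIN(salary) > (SELECT AVG(salary) FROM employees)

Result:
(no rows)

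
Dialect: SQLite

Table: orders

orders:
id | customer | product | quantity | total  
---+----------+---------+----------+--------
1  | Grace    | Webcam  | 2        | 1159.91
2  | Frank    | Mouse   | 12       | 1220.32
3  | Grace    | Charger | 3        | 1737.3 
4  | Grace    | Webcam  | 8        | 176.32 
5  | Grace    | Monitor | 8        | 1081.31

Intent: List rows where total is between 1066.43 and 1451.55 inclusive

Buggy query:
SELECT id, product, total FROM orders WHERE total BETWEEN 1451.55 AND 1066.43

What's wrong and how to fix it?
Bug: BETWEEN expects the lower bound first; with 1451.55 AND 1066.43 the range is empty

Fix: Write BETWEEN 1066.43 AND 1451.55

Corrected query:
SELECT id, product, total FROM orders WHERE total BETWEEN 1066.43 AND 1451.55

Result:
id | product | total  
---+---------+--------
1  | Webcam  | 1159.91
2  | Mouse   | 1220.32
5  | Monitor | 1081.31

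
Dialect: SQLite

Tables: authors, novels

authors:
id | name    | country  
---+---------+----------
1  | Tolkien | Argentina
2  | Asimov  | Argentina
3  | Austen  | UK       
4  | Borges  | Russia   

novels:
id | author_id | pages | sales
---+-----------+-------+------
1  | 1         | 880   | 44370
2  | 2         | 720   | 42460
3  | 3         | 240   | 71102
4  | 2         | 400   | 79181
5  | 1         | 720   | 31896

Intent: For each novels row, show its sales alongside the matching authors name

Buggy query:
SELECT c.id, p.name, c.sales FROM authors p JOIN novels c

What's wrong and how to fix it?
Bug: Missing join condition: each novels row is matched to all authors rows instead of just its own

Fix: Add ON c.author_id = p.id to the JOIN

Corrected query:
SELECT c.id, p.name, c.sales FROM authors p JOIN novels c ON c.author_id = p.id

Result:
id | name    | sales
---+---------+------
1  | Tolkien | 44370
2  | Asimov  | 42460
3  | Austen  | 71102
4  | Asimov  | 79181
5  | Tolkien | 31896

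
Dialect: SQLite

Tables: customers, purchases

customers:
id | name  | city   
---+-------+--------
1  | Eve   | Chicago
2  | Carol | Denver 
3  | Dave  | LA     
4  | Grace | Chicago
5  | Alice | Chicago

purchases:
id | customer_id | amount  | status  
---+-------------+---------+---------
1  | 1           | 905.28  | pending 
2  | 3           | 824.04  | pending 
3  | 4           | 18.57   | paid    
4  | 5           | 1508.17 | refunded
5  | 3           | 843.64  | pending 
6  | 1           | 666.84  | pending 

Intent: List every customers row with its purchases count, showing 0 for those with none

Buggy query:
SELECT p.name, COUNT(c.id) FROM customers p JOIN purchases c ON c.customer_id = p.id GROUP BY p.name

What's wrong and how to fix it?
Bug: An inner join excludes parents with zero children

Fix: Use LEFT JOIN so parents without children still appear (COUNT(c.id) gives 0)

Corrected query:
SELECT p.name, COUNT(c.id) FROM customers p LEFT JOIN purchases c ON c.customer_id = p.id GROUP BY p.name

Result:
name  | COUNT(c.id)
------+------------
Alice | 1          
Carol | 0          
Dave  | 2          
Eve   | 2          
Grace | 1          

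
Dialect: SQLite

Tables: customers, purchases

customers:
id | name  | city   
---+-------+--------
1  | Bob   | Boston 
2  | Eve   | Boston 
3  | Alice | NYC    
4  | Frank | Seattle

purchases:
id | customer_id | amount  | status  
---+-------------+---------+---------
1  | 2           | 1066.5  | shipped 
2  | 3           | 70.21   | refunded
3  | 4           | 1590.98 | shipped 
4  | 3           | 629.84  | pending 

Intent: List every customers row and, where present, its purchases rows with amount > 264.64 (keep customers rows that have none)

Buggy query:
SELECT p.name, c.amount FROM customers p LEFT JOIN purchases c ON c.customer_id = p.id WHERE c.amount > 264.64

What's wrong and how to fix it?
Bug: Filtering c.amount in WHERE discards the NULL rows produced by LEFT JOIN, turning it into an inner join

Fix: Move the right-table condition into the ON clause so unmatched parents are kept

Corrected query:
SELECT p.name, c.amount FROM customers p LEFT JOIN purchases c ON c.customer_id = p.id AND c.amount > 264.64

Result:
name  | amount 
------+--------
Bob   | NULL   
Eve   | 1066.5 
Alice | 629.84 
Frank | 1590.98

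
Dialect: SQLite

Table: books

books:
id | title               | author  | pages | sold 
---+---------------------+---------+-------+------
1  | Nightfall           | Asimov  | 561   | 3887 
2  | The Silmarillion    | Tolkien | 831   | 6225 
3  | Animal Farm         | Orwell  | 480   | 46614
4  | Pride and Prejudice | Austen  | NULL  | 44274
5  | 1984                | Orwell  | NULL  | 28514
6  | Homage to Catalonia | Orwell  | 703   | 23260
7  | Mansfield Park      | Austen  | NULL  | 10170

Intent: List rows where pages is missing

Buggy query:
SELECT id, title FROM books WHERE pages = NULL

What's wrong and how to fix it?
Bug: Comparing to NULL with '=' never matches; NULL = NULL is unknown, not true

Fix: Replace '= NULL' with 'IS NULL'

Corrected query:
SELECT id, title FROM books WHERE pages IS NULL

Result:
id | title              
---+--------------------
4  | Pride and Prejudice
5  | 1984               
7  | Mansfield Park     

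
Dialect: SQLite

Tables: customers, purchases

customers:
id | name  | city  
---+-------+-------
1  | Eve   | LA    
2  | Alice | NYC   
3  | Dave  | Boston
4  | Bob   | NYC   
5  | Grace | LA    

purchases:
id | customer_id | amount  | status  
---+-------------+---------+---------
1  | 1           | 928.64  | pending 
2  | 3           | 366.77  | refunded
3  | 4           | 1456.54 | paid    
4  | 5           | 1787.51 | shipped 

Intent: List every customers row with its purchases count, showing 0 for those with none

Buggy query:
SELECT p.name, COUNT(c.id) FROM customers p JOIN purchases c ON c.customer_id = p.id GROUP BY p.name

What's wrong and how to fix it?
Bug: INNER JOIN drops customers rows that have no matching purchases rows

Fix: Use LEFT JOIN so parents without children still appear (COUNT(c.id) gives 0)

Corrected query:
SELECT p.name, COUNT(c.id) FROM customers p LEFT JOIN purchases c ON c.customer_id = p.id GROUP BY p.name

Result:
name  | COUNT(c.id)
------+------------
Alice | 0          
Bob   | 1          
Dave  | 1          
Eve   | 1          
Grace | 1          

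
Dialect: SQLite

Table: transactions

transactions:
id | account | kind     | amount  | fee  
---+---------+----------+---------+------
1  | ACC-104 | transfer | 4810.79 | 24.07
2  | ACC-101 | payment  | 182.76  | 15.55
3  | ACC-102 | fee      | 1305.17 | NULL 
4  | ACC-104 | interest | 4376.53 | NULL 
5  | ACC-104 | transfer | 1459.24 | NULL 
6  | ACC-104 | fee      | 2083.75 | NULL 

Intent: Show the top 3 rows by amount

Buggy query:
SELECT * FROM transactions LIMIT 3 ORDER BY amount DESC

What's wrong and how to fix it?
Bug: LIMIT must come after ORDER BY

Fix: Sort with ORDER BY, then apply LIMIT

Corrected query:
SELECT * FROM transactions ORDER BY amount DESC LIMIT 3

Result:
id | account | kind     | amount  | fee  
---+---------+----------+---------+------
1  | ACC-104 | transfer | 4810.79 | 24.07
4  | ACC-104 | interest | 4376.53 | NULL 
6  | ACC-104 | fee      | 2083.75 | NULL 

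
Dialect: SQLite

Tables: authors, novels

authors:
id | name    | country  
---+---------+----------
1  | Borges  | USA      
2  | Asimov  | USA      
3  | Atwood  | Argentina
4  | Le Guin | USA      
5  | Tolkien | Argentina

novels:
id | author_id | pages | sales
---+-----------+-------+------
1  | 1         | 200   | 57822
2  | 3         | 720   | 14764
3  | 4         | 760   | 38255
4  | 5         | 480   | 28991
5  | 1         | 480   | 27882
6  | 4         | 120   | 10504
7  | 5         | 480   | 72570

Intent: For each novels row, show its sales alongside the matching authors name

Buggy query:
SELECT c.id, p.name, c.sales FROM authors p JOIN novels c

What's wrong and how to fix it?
Bug: Missing join condition: each novels row is matched to all authors rows instead of just its own

Fix: Specify the join condition linking the foreign key to the parent id

Corrected query:
SELECT c.id, p.name, c.sales FROM authors p JOIN novels c ON c.author_id = p.id

Result:
id | name    | sales
---+---------+------
1  | Borges  | 57822
2  | Atwood  | 14764
3  | Le Guin | 38255
4  | Tolkien | 28991
5  | Borges  | 27882
6  | Le Guin | 10504
7  | Tolkien | 72570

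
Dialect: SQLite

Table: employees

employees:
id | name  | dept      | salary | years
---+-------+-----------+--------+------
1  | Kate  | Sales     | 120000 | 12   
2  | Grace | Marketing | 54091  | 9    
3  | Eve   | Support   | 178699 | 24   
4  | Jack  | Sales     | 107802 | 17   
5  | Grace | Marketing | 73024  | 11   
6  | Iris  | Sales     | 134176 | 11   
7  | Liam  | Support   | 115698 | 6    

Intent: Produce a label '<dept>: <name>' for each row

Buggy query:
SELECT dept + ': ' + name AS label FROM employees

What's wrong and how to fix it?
Bug: SQLite uses || for string concatenation; + coerces text to numbers (yielding 0)

Fix: Use the || operator for string concatenation

Corrected query:
SELECT dept || ': ' || name AS label FROM employees

Result:
label           
----------------
Sales: Kate     
Marketing: Grace
Support: Eve    
Sales: Jack     
Marketing: Grace
Sales: Iris     
Support: Liam   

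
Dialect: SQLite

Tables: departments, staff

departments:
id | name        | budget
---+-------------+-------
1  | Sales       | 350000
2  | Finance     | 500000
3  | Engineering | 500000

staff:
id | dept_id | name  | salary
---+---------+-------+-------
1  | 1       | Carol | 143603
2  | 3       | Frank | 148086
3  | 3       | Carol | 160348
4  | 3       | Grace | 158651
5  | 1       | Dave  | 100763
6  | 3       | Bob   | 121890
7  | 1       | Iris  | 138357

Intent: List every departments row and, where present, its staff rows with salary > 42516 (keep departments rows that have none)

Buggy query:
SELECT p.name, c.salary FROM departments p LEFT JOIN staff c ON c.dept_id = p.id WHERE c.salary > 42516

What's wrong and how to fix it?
Bug: Filtering c.salary in WHERE discards the NULL rows produced by LEFT JOIN, turning it into an inner join

Fix: Put 'c.salary > 42516' in the JOIN's ON clause instead of WHERE

Corrected query:
SELECT p.name, c.salary FROM departments p LEFT JOIN staff c ON c.dept_id = p.id AND c.salary > 42516

Result:
name        | salary
------------+-------
Sales       | 100763
Sales       | 138357
Sales       | 143603
Finance     | NULL  
Engineering | 121890
Engineering | 148086
Engineering | 158651
Engineering | 160348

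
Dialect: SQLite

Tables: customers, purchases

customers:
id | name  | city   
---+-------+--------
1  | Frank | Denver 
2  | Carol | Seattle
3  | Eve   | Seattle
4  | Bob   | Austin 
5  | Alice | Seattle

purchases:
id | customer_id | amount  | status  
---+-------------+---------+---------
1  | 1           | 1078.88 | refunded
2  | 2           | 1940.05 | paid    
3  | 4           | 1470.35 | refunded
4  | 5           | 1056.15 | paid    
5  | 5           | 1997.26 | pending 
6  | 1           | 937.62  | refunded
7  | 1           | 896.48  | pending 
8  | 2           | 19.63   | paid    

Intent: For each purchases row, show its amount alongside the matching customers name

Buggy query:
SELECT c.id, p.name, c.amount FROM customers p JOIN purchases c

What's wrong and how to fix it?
Bug: JOIN with no ON clause produces a cartesian product; every purchases row pairs with every customers row

Fix: Specify the join condition linking the foreign key to the parent id

Corrected query:
SELECT c.id, p.name, c.amount FROM customers p JOIN purchases c ON c.customer_id = p.id

Result:
id | name  | amount 
---+-------+--------
1  | Frank | 1078.88
2  | Carol | 1940.05
3  | Bob   | 1470.35
4  | Alice | 1056.15
5  | Alice | 1997.26
6  | Frank | 937.62 
7  | Frank | 896.48 
8  | Carol | 19.63  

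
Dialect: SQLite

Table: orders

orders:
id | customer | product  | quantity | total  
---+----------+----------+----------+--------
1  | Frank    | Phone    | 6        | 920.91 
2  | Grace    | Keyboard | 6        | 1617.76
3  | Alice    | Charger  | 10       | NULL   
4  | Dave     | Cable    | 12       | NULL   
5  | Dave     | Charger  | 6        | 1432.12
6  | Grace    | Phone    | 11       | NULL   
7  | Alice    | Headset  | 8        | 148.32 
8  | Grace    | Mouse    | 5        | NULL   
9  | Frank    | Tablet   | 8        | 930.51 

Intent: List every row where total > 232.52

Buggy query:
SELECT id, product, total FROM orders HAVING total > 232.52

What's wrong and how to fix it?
Bug: This is a non-aggregate query (no GROUP BY, no aggregates), so in SQLite the HAVING clause is invalid here; a row-level condition belongs in WHERE

Fix: Use WHERE for row-level filtering

Corrected query:
SELECT id, product, total FROM orders WHERE total > 232.52

Result:
id | product  | total  
---+----------+--------
1  | Phone    | 920.91 
2  | Keyboard | 1617.76
5  | Charger  | 1432.12
9  | Tablet   | 930.51 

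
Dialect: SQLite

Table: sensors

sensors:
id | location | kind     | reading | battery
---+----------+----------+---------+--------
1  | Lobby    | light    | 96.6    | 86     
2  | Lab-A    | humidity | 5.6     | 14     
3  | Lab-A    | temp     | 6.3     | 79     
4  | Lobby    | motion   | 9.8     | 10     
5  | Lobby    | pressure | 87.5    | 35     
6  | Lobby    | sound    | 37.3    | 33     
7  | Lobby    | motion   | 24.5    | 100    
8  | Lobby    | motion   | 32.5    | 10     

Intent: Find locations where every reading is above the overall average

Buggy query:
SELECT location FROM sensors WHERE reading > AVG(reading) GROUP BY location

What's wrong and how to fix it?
Bug: WHERE evaluates per row before aggregation, so AVG() is unavailable

Fix: Compute the overall average in a scalar subquery and compare each group's MIN against it in HAVING

Corrected query:
SELECT location FROM sensors GROUP BY location HAVING MIN(reading) > (SELECT AVG(reading) FROM sensors)

Result:
(no rows)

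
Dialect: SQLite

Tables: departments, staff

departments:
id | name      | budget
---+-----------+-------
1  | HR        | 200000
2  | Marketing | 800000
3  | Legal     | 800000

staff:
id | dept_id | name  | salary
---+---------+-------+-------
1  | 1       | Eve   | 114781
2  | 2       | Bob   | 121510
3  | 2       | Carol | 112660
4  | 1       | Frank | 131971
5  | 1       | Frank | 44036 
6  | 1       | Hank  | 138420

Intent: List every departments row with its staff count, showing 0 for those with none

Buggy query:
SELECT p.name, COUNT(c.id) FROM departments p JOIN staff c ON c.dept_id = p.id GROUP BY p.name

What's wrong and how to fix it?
Bug: An inner join excludes parents with zero children

Fix: Use LEFT JOIN so parents without children still appear (COUNT(c.id) gives 0)

Corrected query:
SELECT p.name, COUNT(c.id) FROM departments p LEFT JOIN staff c ON c.dept_id = p.id GROUP BY p.name

Result:
name      | COUNT(c.id)
----------+------------
HR        | 4          
Legal     | 0          
Marketing | 2          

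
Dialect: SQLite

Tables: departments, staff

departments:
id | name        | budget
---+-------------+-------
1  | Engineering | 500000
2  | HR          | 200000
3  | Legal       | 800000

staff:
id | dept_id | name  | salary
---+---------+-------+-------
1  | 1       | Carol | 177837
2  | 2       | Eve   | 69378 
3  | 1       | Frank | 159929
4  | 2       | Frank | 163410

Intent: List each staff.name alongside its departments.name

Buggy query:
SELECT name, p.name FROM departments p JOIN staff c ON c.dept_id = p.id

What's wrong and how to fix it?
Bug: 'name' exists in both joined tables, so the database can't tell which one is meant

Fix: Qualify the column with its table alias (c.name)

Corrected query:
SELECT c.name, p.name FROM departments p JOIN staff c ON c.dept_id = p.id

Result:
name  | name       
------+------------
Carol | Engineering
Eve   | HR         
Frank | Engineering
Frank | HR         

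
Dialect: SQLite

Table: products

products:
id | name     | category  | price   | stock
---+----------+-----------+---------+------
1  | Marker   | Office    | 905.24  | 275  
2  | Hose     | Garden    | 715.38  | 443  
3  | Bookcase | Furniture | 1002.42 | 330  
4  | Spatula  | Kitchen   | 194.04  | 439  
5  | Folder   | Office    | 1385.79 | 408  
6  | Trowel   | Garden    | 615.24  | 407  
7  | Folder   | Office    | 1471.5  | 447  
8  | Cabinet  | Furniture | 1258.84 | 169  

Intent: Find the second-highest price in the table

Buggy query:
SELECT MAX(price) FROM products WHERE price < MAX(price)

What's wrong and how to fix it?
Bug: MAX(price) on the right of the comparison is an aggregate-in-WHERE error

Fix: Compute the overall MAX in a subquery, then take MAX of rows below it

Corrected query:
SELECT MAX(price) FROM products WHERE price < (SELECT MAX(price) FROM products)

Result:
MAX(price)
----------
1385.79   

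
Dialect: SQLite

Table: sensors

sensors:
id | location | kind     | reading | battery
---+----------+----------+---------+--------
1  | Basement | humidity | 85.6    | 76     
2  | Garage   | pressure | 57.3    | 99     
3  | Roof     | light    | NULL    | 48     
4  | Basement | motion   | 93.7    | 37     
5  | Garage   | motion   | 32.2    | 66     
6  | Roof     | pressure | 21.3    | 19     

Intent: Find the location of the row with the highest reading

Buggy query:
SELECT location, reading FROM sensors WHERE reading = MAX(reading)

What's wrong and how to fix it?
Bug: MAX(reading) is an aggregate and cannot be used directly in WHERE

Fix: Wrap MAX in a scalar subquery so WHERE compares against a single value

Corrected query:
SELECT location, reading FROM sensors WHERE reading = (SELECT MAX(reading) FROM sensors)

Result:
location | reading
---------+--------
Basement | 93.7   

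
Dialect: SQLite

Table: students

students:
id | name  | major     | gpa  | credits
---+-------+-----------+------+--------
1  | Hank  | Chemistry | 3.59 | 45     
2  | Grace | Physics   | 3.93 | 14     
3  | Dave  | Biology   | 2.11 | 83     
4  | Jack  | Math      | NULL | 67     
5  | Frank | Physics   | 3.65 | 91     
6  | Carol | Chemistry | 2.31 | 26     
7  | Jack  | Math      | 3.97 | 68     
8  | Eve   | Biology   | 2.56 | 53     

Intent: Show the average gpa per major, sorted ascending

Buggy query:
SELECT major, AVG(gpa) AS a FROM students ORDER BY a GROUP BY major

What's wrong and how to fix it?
Bug: ORDER BY appears before GROUP BY; SQL clause order requires GROUP BY first

Fix: Reorder: SELECT … FROM … GROUP BY … ORDER BY …

Corrected query:
SELECT major, AVG(gpa) AS a FROM students GROUP BY major ORDER BY a

Result:
major     | a    
----------+------
Biology   | 2.335
Chemistry | 2.95 
Physics   | 3.79 
Math      | 3.97 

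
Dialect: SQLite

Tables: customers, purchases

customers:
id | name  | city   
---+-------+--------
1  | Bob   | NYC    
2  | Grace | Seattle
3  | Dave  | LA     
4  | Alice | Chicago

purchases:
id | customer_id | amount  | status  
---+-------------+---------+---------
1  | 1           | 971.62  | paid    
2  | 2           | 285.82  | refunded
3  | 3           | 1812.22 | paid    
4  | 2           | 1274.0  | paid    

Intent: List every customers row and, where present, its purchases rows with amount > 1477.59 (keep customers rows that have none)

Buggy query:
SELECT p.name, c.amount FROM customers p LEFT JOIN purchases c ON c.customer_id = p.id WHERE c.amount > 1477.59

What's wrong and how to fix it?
Bug: A WHERE condition on the right-hand table after LEFT JOIN drops unmatched parents

Fix: Move the right-table condition into the ON clause so unmatched parents are kept

Corrected query:
SELECT p.name, c.amount FROM customers p LEFT JOIN purchases c ON c.customer_id = p.id AND c.amount > 1477.59

Result:
name  | amount 
------+--------
Bob   | NULL   
Grace | NULL   
Dave  | 1812.22
Alice | NULL   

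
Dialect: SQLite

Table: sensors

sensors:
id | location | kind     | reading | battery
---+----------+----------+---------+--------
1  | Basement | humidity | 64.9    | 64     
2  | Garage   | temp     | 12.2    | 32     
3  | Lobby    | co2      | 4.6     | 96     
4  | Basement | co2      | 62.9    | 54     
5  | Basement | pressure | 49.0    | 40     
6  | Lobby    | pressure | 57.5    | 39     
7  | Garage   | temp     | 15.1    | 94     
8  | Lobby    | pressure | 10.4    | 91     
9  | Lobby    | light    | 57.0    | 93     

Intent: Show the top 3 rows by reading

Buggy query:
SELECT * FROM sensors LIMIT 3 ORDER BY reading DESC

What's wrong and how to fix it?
Bug: ORDER BY cannot follow LIMIT; LIMIT is the final clause

Fix: Swap the clauses: ORDER BY first, then LIMIT

Corrected query:
SELECT * FROM sensors ORDER BY reading DESC LIMIT 3

Result:
id | location | kind     | reading | battery
---+----------+----------+---------+--------
1  | Basement | humidity | 64.9    | 64     
4  | Basement | co2      | 62.9    | 54     
6  | Lobby    | pressure | 57.5    | 39     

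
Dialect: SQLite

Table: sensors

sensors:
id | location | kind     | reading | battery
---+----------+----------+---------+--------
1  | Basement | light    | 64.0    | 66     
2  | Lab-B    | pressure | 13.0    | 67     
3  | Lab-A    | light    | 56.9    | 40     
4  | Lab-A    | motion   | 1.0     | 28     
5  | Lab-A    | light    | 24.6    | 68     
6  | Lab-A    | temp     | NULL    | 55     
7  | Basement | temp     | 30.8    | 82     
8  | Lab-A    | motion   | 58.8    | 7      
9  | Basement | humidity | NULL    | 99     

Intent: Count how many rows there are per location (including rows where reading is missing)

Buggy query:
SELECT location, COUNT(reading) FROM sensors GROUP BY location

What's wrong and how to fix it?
Bug: COUNT(reading) skips NULLs, so groups with missing reading are undercounted

Fix: Replace COUNT(reading) with COUNT(*)

Corrected query:
SELECT location, COUNT(*) FROM sensors GROUP BY location

Result:
location | COUNT(*)
---------+---------
Basement | 3       
Lab-A    | 5       
Lab-B    | 1       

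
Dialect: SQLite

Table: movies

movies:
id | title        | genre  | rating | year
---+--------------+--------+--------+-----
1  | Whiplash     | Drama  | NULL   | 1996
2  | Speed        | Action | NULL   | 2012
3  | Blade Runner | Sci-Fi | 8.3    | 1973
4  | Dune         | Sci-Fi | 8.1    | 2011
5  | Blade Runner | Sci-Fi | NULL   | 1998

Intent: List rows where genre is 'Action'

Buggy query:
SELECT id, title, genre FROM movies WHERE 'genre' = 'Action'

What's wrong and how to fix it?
Bug: 'genre' in single quotes is a string literal, not the column; the comparison is literal-vs-literal and never true

Fix: Reference the column as genre without single quotes

Corrected query:
SELECT id, title, genre FROM movies WHERE genre = 'Action'

Result:
id | title | genre 
---+-------+-------
2  | Speed | Action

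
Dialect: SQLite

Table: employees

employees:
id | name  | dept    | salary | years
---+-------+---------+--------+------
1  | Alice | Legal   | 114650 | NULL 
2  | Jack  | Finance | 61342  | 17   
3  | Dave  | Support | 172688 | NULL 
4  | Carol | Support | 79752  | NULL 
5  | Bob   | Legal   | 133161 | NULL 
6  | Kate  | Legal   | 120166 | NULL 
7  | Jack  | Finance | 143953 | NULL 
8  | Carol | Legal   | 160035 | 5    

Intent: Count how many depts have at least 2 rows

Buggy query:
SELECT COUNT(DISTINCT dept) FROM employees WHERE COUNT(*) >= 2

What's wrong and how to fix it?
Bug: WHERE filters individual rows, not groups, so a group-level COUNT is invalid there

Fix: Group first with HAVING COUNT(*) >= 2, then COUNT the resulting groups

Corrected query:
SELECT COUNT(*) FROM (SELECT dept FROM employees GROUP BY dept HAVING COUNT(*) >= 2)

Result:
COUNT(*)
--------
3       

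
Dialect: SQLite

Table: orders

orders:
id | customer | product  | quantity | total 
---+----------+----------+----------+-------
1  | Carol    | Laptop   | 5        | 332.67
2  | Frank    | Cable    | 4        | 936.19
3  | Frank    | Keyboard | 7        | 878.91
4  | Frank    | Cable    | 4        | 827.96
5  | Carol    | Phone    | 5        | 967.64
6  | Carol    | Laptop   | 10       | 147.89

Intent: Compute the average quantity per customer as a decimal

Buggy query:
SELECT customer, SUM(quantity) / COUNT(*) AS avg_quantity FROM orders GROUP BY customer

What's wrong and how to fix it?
Bug: Both operands are integers, so '/' performs integer division and truncates

Fix: Multiply by 1.0 (or CAST to REAL) to force floating-point division

Corrected query:
SELECT customer, SUM(quantity) * 1.0 / COUNT(*) AS avg_quantity FROM orders GROUP BY customer

Result:
customer | avg_quantity
---------+-------------
Carol    | 6.666667    
Frank    | 5           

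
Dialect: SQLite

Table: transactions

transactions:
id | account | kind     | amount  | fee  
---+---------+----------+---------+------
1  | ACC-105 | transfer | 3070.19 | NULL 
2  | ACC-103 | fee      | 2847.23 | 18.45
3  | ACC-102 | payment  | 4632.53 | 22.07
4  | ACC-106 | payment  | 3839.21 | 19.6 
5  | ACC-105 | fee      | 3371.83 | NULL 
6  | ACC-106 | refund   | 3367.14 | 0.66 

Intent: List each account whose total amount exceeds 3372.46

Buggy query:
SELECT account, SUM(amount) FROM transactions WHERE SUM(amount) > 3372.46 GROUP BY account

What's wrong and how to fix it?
Bug: Aggregate functions cannot appear in a WHERE clause

Fix: Use HAVING (which filters groups after aggregation) instead of WHERE

Corrected query:
SELECT account, SUM(amount) FROM transactions GROUP BY account HAVING SUM(amount) > 3372.46

Result:
account | SUM(amount)
--------+------------
ACC-102 | 4632.53    
ACC-105 | 6442.02    
ACC-106 | 7206.35    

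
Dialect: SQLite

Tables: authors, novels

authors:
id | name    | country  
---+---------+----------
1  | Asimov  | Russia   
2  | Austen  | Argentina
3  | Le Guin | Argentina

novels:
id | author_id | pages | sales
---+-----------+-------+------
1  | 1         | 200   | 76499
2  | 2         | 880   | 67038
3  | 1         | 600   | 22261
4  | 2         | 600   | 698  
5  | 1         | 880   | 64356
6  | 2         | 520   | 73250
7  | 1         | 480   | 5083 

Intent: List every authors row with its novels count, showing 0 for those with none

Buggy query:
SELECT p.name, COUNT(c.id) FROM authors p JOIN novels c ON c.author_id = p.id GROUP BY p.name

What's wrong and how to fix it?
Bug: An inner join excludes parents with zero children

Fix: Switch to LEFT JOIN to retain unmatched parent rows

Corrected query:
SELECT p.name, COUNT(c.id) FROM authors p LEFT JOIN novels c ON c.author_id = p.id GROUP BY p.name

Result:
name    | COUNT(c.id)
--------+------------
Asimov  | 4          
Austen  | 3          
Le Guin | 0          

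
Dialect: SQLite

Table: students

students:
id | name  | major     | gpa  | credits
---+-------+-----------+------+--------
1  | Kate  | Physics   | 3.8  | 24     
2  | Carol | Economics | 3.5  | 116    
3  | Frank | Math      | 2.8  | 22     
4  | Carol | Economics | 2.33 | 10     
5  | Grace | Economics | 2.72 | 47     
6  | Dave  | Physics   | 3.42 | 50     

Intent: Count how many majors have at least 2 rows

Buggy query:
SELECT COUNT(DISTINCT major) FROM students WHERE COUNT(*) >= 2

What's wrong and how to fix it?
Bug: WHERE filters individual rows, not groups, so a group-level COUNT is invalid there

Fix: Group first with HAVING COUNT(*) >= 2, then COUNT the resulting groups

Corrected query:
SELECT COUNT(*) FROM (SELECT major FROM students GROUP BY major HAVING COUNT(*) >= 2)

Result:
COUNT(*)
--------
2       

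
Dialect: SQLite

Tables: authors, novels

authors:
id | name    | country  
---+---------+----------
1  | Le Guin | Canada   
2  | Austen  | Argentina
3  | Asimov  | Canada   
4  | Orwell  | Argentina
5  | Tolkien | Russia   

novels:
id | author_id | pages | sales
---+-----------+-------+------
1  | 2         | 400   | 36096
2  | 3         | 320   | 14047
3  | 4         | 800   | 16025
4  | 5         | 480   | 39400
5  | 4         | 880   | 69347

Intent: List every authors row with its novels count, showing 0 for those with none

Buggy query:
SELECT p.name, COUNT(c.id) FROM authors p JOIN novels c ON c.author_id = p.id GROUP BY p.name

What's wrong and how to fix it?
Bug: INNER JOIN drops authors rows that have no matching novels rows

Fix: Use LEFT JOIN so parents without children still appear (COUNT(c.id) gives 0)

Corrected query:
SELECT p.name, COUNT(c.id) FROM authors p LEFT JOIN novels c ON c.author_id = p.id GROUP BY p.name

Result:
name    | COUNT(c.id)
--------+------------
Asimov  | 1          
Austen  | 1          
Le Guin | 0          
Orwell  | 2          
Tolkien | 1          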